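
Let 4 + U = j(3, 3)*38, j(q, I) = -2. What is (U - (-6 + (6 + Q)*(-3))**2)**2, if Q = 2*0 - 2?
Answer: 163216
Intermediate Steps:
Q = -2 (Q = 0 - 2 = -2)
U = -80 (U = -4 - 2*38 = -4 - 76 = -80)
(U - (-6 + (6 + Q)*(-3))**2)**2 = (-80 - (-6 + (6 - 2)*(-3))**2)**2 = (-80 - (-6 + 4*(-3))**2)**2 = (-80 - (-6 - 12)**2)**2 = (-80 - 1*(-18)**2)**2 = (-80 - 1*324)**2 = (-80 - 324)**2 = (-404)**2 = 163216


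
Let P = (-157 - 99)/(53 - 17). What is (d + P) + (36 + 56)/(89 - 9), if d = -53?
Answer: -10613/180 ≈ -58.961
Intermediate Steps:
P = -64/9 (P = -256/36 = -256*1/36 = -64/9 ≈ -7.1111)
(d + P) + (36 + 56)/(89 - 9) = (-53 - 64/9) + (36 + 56)/(89 - 9) = -541/9 + 92/80 = -541/9 + 92*(1/80) = -541/9 + 23/20 = -10613/180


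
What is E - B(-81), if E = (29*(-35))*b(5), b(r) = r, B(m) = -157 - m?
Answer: -4999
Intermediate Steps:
E = -5075 (E = (29*(-35))*5 = -1015*5 = -5075)
E - B(-81) = -5075 - (-157 - 1*(-81)) = -5075 - (-157 + 81) = -5075 - 1*(-76) = -5075 + 76 = -4999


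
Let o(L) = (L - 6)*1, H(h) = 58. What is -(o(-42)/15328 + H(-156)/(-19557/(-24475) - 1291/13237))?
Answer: -4500174253237/54433268768 ≈ -82.673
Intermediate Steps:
o(L) = -6 + L (o(L) = (-6 + L)*1 = -6 + L)
-(o(-42)/15328 + H(-156)/(-19557/(-24475) - 1291/13237)) = -((-6 - 42)/15328 + 58/(-19557/(-24475) - 1291/13237)) = -(-48*1/15328 + 58/(-19557*(-1/24475) - 1291*1/13237)) = -(-3/958 + 58/(19557/24475 - 1291/13237)) = -(-3/958 + 58/(227278784/323975575)) = -(-3/958 + 58*(323975575/227278784)) = -(-3/958 + 9395291675/113639392) = -1*4500174253237/54433268768 = -4500174253237/54433268768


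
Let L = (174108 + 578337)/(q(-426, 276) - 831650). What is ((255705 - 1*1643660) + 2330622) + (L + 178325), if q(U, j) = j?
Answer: 931962850563/831374 ≈ 1.1210e+6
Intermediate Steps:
L = -752445/831374 (L = (174108 + 578337)/(276 - 831650) = 752445/(-831374) = 752445*(-1/831374) = -752445/831374 ≈ -0.90506)
((255705 - 1*1643660) + 2330622) + (L + 178325) = ((255705 - 1*1643660) + 2330622) + (-752445/831374 + 178325) = ((255705 - 1643660) + 2330622) + 148254016105/831374 = (-1387955 + 2330622) + 148254016105/831374 = 942667 + 148254016105/831374 = 931962850563/831374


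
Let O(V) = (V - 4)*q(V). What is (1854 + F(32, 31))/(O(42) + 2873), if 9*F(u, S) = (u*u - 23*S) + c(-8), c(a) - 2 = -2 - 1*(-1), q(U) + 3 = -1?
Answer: 5666/8163 ≈ 0.69411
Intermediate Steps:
q(U) = -4 (q(U) = -3 - 1 = -4)
c(a) = 1 (c(a) = 2 + (-2 - 1*(-1)) = 2 + (-2 + 1) = 2 - 1 = 1)
F(u, S) = ⅑ - 23*S/9 + u²/9 (F(u, S) = ((u*u - 23*S) + 1)/9 = ((u² - 23*S) + 1)/9 = (1 + u² - 23*S)/9 = ⅑ - 23*S/9 + u²/9)
O(V) = 16 - 4*V (O(V) = (V - 4)*(-4) = (-4 + V)*(-4) = 16 - 4*V)
(1854 + F(32, 31))/(O(42) + 2873) = (1854 + (⅑ - 23/9*31 + (⅑)*32²))/((16 - 4*42) + 2873) = (1854 + (⅑ - 713/9 + (⅑)*1024))/((16 - 168) + 2873) = (1854 + (⅑ - 713/9 + 1024/9))/(-152 + 2873) = (1854 + 104/3)/2721 = (5666/3)*(1/2721) = 5666/8163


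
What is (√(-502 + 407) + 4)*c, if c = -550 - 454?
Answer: -4016 - 1004*I*√95 ≈ -4016.0 - 9785.8*I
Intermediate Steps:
c = -1004
(√(-502 + 407) + 4)*c = (√(-502 + 407) + 4)*(-1004) = (√(-95) + 4)*(-1004) = (I*√95 + 4)*(-1004) = (4 + I*√95)*(-1004) = -4016 - 1004*I*√95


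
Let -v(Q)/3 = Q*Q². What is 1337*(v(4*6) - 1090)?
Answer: -56905394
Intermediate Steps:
v(Q) = -3*Q³ (v(Q) = -3*Q*Q² = -3*Q³)
1337*(v(4*6) - 1090) = 1337*(-3*(4*6)³ - 1090) = 1337*(-3*24³ - 1090) = 1337*(-3*13824 - 1090) = 1337*(-41472 - 1090) = 1337*(-42562) = -56905394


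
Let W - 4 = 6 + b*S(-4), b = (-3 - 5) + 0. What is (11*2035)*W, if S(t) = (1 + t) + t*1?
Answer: 1477410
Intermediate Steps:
b = -8 (b = -8 + 0 = -8)
S(t) = 1 + 2*t (S(t) = (1 + t) + t = 1 + 2*t)
W = 66 (W = 4 + (6 - 8*(1 + 2*(-4))) = 4 + (6 - 8*(1 - 8)) = 4 + (6 - 8*(-7)) = 4 + (6 + 56) = 4 + 62 = 66)
(11*2035)*W = (11*2035)*66 = 22385*66 = 1477410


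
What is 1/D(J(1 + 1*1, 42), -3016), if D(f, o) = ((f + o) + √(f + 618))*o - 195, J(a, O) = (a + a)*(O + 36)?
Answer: 627313/5115130067437 + 232*√930/5115130067437 ≈ 1.2402e-7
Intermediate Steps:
J(a, O) = 2*a*(36 + O) (J(a, O) = (2*a)*(36 + O) = 2*a*(36 + O))
D(f, o) = -195 + o*(f + o + √(618 + f)) (D(f, o) = ((f + o) + √(618 + f))*o - 195 = (f + o + √(618 + f))*o - 195 = o*(f + o + √(618 + f)) - 195 = -195 + o*(f + o + √(618 + f)))
1/D(J(1 + 1*1, 42), -3016) = 1/(-195 + (-3016)² + (2*(1 + 1*1)*(36 + 42))*(-3016) - 3016*√(618 + 2*(1 + 1*1)*(36 + 42))) = 1/(-195 + 9096256 + (2*(1 + 1)*78)*(-3016) - 3016*√(618 + 2*(1 + 1)*78)) = 1/(-195 + 9096256 + (2*2*78)*(-3016) - 3016*√(618 + 2*2*78)) = 1/(-195 + 9096256 + 312*(-3016) - 3016*√(618 + 312)) = 1/(-195 + 9096256 - 940992 - 3016*√930) = 1/(8155069 - 3016*√930)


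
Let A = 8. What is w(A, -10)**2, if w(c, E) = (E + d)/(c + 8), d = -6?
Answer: 1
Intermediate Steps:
w(c, E) = (-6 + E)/(8 + c) (w(c, E) = (E - 6)/(c + 8) = (-6 + E)/(8 + c))
w(A, -10)**2 = ((-6 - 10)/(8 + 8))**2 = (-16/16)**2 = ((1/16)*(-16))**2 = (-1)**2 = 1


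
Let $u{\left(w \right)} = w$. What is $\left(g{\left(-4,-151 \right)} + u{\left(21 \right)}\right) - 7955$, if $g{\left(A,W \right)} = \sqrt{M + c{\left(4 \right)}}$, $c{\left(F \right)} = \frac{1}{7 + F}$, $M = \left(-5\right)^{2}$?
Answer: $-7934 + \frac{2 \sqrt{759}}{11} \approx -7929.0$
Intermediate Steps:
$M = 25$
$g{\left(A,W \right)} = \frac{2 \sqrt{759}}{11}$ ($g{\left(A,W \right)} = \sqrt{25 + \frac{1}{7 + 4}} = \sqrt{25 + \frac{1}{11}} = \sqrt{\frac{276}{11}} = \frac{2 \sqrt{759}}{11}$)
$\left(g{\left(-4,-151 \right)} + u{\left(21 \right)}\right) - 7955 = \left(\frac{2 \sqrt{759}}{11} + 21\right) - 7955 = \left(21 + \frac{2 \sqrt{759}}{11}\right) - 7955 = -7934 + \frac{2 \sqrt{759}}{11}$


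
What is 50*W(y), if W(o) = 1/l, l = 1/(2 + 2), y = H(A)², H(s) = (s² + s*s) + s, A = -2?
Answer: 200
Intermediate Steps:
H(s) = s + 2*s² (H(s) = (s² + s²) + s = 2*s² + s = s + 2*s²)
y = 36 (y = (-2*(1 + 2*(-2)))² = (-2*(1 - 4))² = (-2*(-3))² = 6² = 36)
l = ¼ (l = 1/4 = ¼ ≈ 0.25000)
W(o) = 4 (W(o) = 1/(¼) = 4)
50*W(y) = 50*4 = 200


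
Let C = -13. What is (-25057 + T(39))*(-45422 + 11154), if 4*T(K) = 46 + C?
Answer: 858370565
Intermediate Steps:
T(K) = 33/4 (T(K) = (46 - 13)/4 = (¼)*33 = 33/4)
(-25057 + T(39))*(-45422 + 11154) = (-25057 + 33/4)*(-45422 + 11154) = -100195/4*(-34268) = 858370565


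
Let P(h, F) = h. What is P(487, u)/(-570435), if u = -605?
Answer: -487/570435 ≈ -0.00085373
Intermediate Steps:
P(487, u)/(-570435) = 487/(-570435) = 487*(-1/570435) = -487/570435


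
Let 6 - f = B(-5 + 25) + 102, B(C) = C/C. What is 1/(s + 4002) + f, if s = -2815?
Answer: -115138/1187 ≈ -96.999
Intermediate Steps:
B(C) = 1
f = -97 (f = 6 - (1 + 102) = 6 - 1*103 = 6 - 103 = -97)
1/(s + 4002) + f = 1/(-2815 + 4002) - 97 = 1/1187 - 97 = -115138/1187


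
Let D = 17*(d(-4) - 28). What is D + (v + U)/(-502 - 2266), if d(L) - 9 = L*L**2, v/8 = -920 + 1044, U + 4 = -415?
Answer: -3906221/2768 ≈ -1411.2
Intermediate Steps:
U = -419 (U = -4 - 415 = -419)
v = 992 (v = 8*(-920 + 1044) = 8*124 = 992)
d(L) = 9 + L**3 (d(L) = 9 + L*L**2 = 9 + L**3)
D = -1411 (D = 17*((9 + (-4)**3) - 28) = 17*((9 - 64) - 28) = 17*(-55 - 28) = 17*(-83) = -1411)
D + (v + U)/(-502 - 2266) = -1411 + (992 - 419)/(-502 - 2266) = -1411 + 573/(-2768) = -1411 + 573*(-1/2768) = -1411 - 573/2768 = -3906221/2768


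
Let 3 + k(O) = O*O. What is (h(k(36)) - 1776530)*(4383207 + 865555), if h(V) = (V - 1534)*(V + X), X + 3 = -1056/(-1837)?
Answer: -1829835354622312/167 ≈ -1.0957e+13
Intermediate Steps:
X = -405/167 (X = -3 - 1056/(-1837) = -3 - 1056*(-1/1837) = -3 + 96/167 = -405/167 ≈ -2.4251)
k(O) = -3 + O² (k(O) = -3 + O*O = -3 + O²)
h(V) = (-1534 + V)*(-405/167 + V) (h(V) = (V - 1534)*(V - 405/167) = (-1534 + V)*(-405/167 + V))
(h(k(36)) - 1776530)*(4383207 + 865555) = ((621270/167 + (-3 + 36²)² - 256583*(-3 + 36²)/167) - 1776530)*(4383207 + 865555) = ((621270/167 + (-3 + 1296)² - 256583*(-3 + 1296)/167) - 1776530)*5248762 = ((621270/167 + 1293² - 256583/167*1293) - 1776530)*5248762 = ((621270/167 + 1671849 - 331761819/167) - 1776530)*5248762 = (-51941766/167 - 1776530)*5248762 = -348622276/167*5248762 = -1829835354622312/167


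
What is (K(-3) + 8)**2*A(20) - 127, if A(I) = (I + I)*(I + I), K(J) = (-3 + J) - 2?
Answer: -127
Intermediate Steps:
K(J) = -5 + J
A(I) = 4*I**2 (A(I) = (2*I)*(2*I) = 4*I**2)
(K(-3) + 8)**2*A(20) - 127 = ((-5 - 3) + 8)**2*(4*20**2) - 127 = (-8 + 8)**2*(4*400) - 127 = 0**2*1600 - 127 = 0*1600 - 127 = 0 - 127 = -127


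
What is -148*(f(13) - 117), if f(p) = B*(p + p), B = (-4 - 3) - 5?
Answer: 63492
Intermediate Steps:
B = -12 (B = -7 - 5 = -12)
f(p) = -24*p (f(p) = -12*(p + p) = -24*p)
-148*(f(13) - 117) = -148*(-24*13 - 117) = -148*(-312 - 117) = -148*(-429) = 63492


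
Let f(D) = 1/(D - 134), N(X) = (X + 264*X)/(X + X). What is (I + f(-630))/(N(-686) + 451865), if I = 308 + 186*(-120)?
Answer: -16817169/345326090 ≈ -0.048699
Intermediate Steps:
N(X) = 265/2 (N(X) = (265*X)/((2*X)) = (265*X)*(1/(2*X)) = 265/2)
f(D) = 1/(-134 + D)
I = -22012 (I = 308 - 22320 = -22012)
(I + f(-630))/(N(-686) + 451865) = (-22012 + 1/(-134 - 630))/(265/2 + 451865) = (-22012 + 1/(-764))/(903995/2) = (-22012 - 1/764)*(2/903995) = -16817169/764*2/903995 = -16817169/345326090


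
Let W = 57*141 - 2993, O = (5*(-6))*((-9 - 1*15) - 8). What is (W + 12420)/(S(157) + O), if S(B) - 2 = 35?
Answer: 17464/997 ≈ 17.517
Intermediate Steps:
S(B) = 37 (S(B) = 2 + 35 = 37)
O = 960 (O = -30*((-9 - 15) - 8) = -30*(-24 - 8) = -30*(-32) = 960)
W = 5044 (W = 8037 - 2993 = 5044)
(W + 12420)/(S(157) + O) = (5044 + 12420)/(37 + 960) = 17464/997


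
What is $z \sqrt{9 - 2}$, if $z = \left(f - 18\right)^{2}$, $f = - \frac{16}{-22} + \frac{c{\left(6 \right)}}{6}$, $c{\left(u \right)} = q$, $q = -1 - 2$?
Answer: $\frac{152881 \sqrt{7}}{484} \approx 835.71$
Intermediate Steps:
$q = -3$ ($q = -1 - 2 = -3$)
$c{\left(u \right)} = -3$
$f = \frac{5}{22}$ ($f = - \frac{16}{-22} - \frac{3}{6} = \left(-16\right) \left(- \frac{1}{22}\right) - \frac{1}{2} = \frac{8}{11} - \frac{1}{2} = \frac{5}{22} \approx 0.22727$)
$z = \frac{152881}{484}$ ($z = \left(\frac{5}{22} - 18\right)^{2} = \left(- \frac{391}{22}\right)^{2} = \frac{152881}{484} \approx 315.87$)
$z \sqrt{9 - 2} = \frac{152881 \sqrt{9 - 2}}{484} = \frac{152881 \sqrt{7}}{484}$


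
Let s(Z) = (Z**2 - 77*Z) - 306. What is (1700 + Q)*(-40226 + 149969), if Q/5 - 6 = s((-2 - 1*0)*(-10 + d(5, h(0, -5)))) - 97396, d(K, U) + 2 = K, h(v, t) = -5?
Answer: -53904664170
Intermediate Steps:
d(K, U) = -2 + K
s(Z) = -306 + Z**2 - 77*Z
Q = -492890 (Q = 30 + 5*((-306 + ((-2 - 1*0)*(-10 + (-2 + 5)))**2 - 77*(-2 - 1*0)*(-10 + (-2 + 5))) - 97396) = 30 + 5*((-306 + ((-2 + 0)*(-10 + 3))**2 - 77*(-2 + 0)*(-10 + 3)) - 97396) = 30 + 5*((-306 + (-2*(-7))**2 - (-154)*(-7)) - 97396) = 30 + 5*((-306 + 14**2 - 77*14) - 97396) = 30 + 5*((-306 + 196 - 1078) - 97396) = 30 + 5*(-1188 - 97396) = 30 + 5*(-98584) = 30 - 492920 = -492890)
(1700 + Q)*(-40226 + 149969) = (1700 - 492890)*(-40226 + 149969) = -491190*109743 = -53904664170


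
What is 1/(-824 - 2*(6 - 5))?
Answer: -1/826 ≈ -0.0012107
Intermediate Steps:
1/(-824 - 2*(6 - 5)) = 1/(-824 - 2*1) = 1/(-824 - 2) = 1/(-826) = -1/826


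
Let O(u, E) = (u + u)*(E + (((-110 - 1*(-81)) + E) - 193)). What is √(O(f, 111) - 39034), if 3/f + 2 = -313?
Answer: I*√39034 ≈ 197.57*I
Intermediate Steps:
f = -1/105 (f = 3/(-2 - 313) = 3/(-315) = 3*(-1/315) = -1/105 ≈ -0.0095238)
O(u, E) = 2*u*(-222 + 2*E) (O(u, E) = (2*u)*(E + (((-110 + 81) + E) - 193)) = (2*u)*(E + ((-29 + E) - 193)) = (2*u)*(E + (-222 + E)) = (2*u)*(-222 + 2*E) = 2*u*(-222 + 2*E))
√(O(f, 111) - 39034) = √(4*(-1/105)*(-111 + 111) - 39034) = √(4*(-1/105)*0 - 39034) = √(0 - 39034) = √(-39034) = I*√39034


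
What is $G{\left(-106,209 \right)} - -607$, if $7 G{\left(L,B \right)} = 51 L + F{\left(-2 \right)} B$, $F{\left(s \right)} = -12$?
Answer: $- \frac{3665}{7} \approx -523.57$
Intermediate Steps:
$G{\left(L,B \right)} = - \frac{12 B}{7} + \frac{51 L}{7}$ ($G{\left(L,B \right)} = \frac{51 L - 12 B}{7} = \frac{- 12 B + 51 L}{7} = - \frac{12 B}{7} + \frac{51 L}{7}$)
$G{\left(-106,209 \right)} - -607 = \left(\left(- \frac{12}{7}\right) 209 + \frac{51}{7} \left(-106\right)\right) - -607 = \left(- \frac{2508}{7} - \frac{5406}{7}\right) + \left(672 - 65\right) = - \frac{7914}{7} + 607 = - \frac{3665}{7}$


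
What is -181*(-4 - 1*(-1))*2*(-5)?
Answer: -5430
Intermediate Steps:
-181*(-4 - 1*(-1))*2*(-5) = -181*(-4 + 1)*2*(-5) = -181*(-3*2)*(-5) = -(-1086)*(-5) = -181*30 = -5430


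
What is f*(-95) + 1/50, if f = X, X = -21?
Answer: 99751/50 ≈ 1995.0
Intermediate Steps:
f = -21
f*(-95) + 1/50 = -21*(-95) + 1/50 = 1995 + 1/50 = 99751/50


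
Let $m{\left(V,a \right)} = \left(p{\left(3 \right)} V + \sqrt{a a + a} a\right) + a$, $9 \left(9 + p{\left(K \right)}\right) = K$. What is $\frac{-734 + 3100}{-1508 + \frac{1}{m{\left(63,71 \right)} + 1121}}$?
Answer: $- \frac{12922156704652}{8236100016857} - \frac{143988 \sqrt{142}}{8236100016857} \approx -1.569$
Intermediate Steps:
$p{\left(K \right)} = -9 + \frac{K}{9}$
$m{\left(V,a \right)} = a - \frac{26 V}{3} + a \sqrt{a + a^{2}}$ ($m{\left(V,a \right)} = \left(\left(-9 + \frac{1}{9} \cdot 3\right) V + \sqrt{a a + a} a\right) + a = \left(\left(-9 + \frac{1}{3}\right) V + \sqrt{a^{2} + a} a\right) + a = \left(- \frac{26 V}{3} + \sqrt{a + a^{2}} a\right) + a = \left(- \frac{26 V}{3} + a \sqrt{a + a^{2}}\right) + a = a - \frac{26 V}{3} + a \sqrt{a + a^{2}}$)
$\frac{-734 + 3100}{-1508 + \frac{1}{m{\left(63,71 \right)} + 1121}} = \frac{-734 + 3100}{-1508 + \frac{1}{\left(71 - 546 + 71 \sqrt{71 \left(1 + 71\right)}\right) + 1121}} = \frac{2366}{-1508 + \frac{1}{\left(71 - 546 + 71 \sqrt{71 \cdot 72}\right) + 1121}} = \frac{2366}{-1508 + \frac{1}{\left(71 - 546 + 71 \sqrt{5112}\right) + 1121}} = \frac{2366}{-1508 + \frac{1}{\left(71 - 546 + 71 \cdot 6 \sqrt{142}\right) + 1121}} = \frac{2366}{-1508 + \frac{1}{\left(71 - 546 + 426 \sqrt{142}\right) + 1121}} = \frac{2366}{-1508 + \frac{1}{\left(-475 + 426 \sqrt{142}\right) + 1121}} = \frac{2366}{-1508 + \frac{1}{646 + 426 \sqrt{142}}}$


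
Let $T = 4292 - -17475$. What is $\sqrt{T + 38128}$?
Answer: $33 \sqrt{55} \approx 244.73$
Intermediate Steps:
$T = 21767$ ($T = 4292 + 17475 = 21767$)
$\sqrt{T + 38128} = \sqrt{21767 + 38128} = \sqrt{59895} = 33 \sqrt{55}$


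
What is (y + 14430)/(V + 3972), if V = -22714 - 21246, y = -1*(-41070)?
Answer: -13875/9997 ≈ -1.3879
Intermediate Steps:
y = 41070
V = -43960
(y + 14430)/(V + 3972) = (41070 + 14430)/(-43960 + 3972) = 55500/(-39988) = 55500*(-1/39988) = -13875/9997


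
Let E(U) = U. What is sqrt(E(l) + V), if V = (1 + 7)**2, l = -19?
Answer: 3*sqrt(5) ≈ 6.7082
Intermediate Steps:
V = 64 (V = 8**2 = 64)
sqrt(E(l) + V) = sqrt(-19 + 64) = sqrt(45) = 3*sqrt(5)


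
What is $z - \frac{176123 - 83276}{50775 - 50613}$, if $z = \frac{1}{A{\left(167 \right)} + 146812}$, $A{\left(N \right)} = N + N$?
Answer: $- \frac{1138505375}{1986471} \approx -573.13$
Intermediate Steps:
$A{\left(N \right)} = 2 N$
$z = \frac{1}{147146}$ ($z = \frac{1}{2 \cdot 167 + 146812} = \frac{1}{334 + 146812} = \frac{1}{147146} \approx 6.796 \cdot 10^{-6}$)
$z - \frac{176123 - 83276}{50775 - 50613} = \frac{1}{147146} - \frac{176123 - 83276}{50775 - 50613} = \frac{1}{147146} - \frac{92847}{162} = \frac{1}{147146} - 92847 \cdot \frac{1}{162} = \frac{1}{147146} - \frac{30949}{54} = - \frac{1138505375}{1986471}$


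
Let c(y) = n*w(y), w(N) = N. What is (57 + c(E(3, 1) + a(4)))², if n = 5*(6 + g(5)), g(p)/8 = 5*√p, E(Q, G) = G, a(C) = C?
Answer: 5042849 + 414000*√5 ≈ 5.9686e+6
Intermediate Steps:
g(p) = 40*√p (g(p) = 8*(5*√p) = 40*√p)
n = 30 + 200*√5 (n = 5*(6 + 40*√5) = 30 + 200*√5 ≈ 477.21)
c(y) = y*(30 + 200*√5) (c(y) = (30 + 200*√5)*y = y*(30 + 200*√5))
(57 + c(E(3, 1) + a(4)))² = (57 + 10*(1 + 4)*(3 + 20*√5))² = (57 + 10*5*(3 + 20*√5))² = (57 + (150 + 1000*√5))² = (207 + 1000*√5)²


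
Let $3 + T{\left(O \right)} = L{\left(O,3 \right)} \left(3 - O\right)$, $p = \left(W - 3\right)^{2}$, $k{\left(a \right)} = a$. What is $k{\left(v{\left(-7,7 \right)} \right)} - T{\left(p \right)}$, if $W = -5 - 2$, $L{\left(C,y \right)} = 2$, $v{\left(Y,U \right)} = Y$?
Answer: $190$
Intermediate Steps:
$W = -7$
$p = 100$ ($p = \left(-7 - 3\right)^{2} = \left(-10\right)^{2} = 100$)
$T{\left(O \right)} = 3 - 2 O$ ($T{\left(O \right)} = -3 + 2 \left(3 - O\right) = -3 - \left(-6 + 2 O\right) = 3 - 2 O$)
$k{\left(v{\left(-7,7 \right)} \right)} - T{\left(p \right)} = -7 - \left(3 - 200\right) = -7 - -197 = -7 + 197 = 190$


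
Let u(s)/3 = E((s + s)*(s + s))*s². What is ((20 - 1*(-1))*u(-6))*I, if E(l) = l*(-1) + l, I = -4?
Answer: 0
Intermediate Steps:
E(l) = 0 (E(l) = -l + l = 0)
u(s) = 0 (u(s) = 3*(0*s²) = 3*0 = 0)
((20 - 1*(-1))*u(-6))*I = ((20 - 1*(-1))*0)*(-4) = ((20 + 1)*0)*(-4) = (21*0)*(-4) = 0*(-4) = 0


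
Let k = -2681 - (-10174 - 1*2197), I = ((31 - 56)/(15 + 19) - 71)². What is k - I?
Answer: 5252919/1156 ≈ 4544.0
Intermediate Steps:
I = 5948721/1156 (I = (-25/34 - 71)² = (-2439/34)² = 5948721/1156 ≈ 5146.0)
k = 9690 (k = -2681 - (-10174 - 2197) = -2681 - 1*(-12371) = -2681 + 12371 = 9690)
k - I = 9690 - 1*5948721/1156 = 9690 - 5948721/1156 = 5252919/1156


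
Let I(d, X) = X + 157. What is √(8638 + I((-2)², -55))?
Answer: 2*√2185 ≈ 93.488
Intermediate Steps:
I(d, X) = 157 + X
√(8638 + I((-2)², -55)) = √(8638 + (157 - 55)) = √(8638 + 102) = √8740 = 2*√2185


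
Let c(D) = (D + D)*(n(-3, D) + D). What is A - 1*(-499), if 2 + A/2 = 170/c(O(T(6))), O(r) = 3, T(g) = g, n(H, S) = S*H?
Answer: 4370/9 ≈ 485.56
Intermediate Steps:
n(H, S) = H*S
c(D) = -4*D² (c(D) = (D + D)*(-3*D + D) = (2*D)*(-2*D) = -4*D²)
A = -121/9 (A = -4 + 2*(170/((-4*3²))) = -4 + 2*(170/((-4*9))) = -4 + 2*(170/(-36)) = -4 + 2*(170*(-1/36)) = -4 + 2*(-85/18) = -4 - 85/9 = -121/9 ≈ -13.444)
A - 1*(-499) = -121/9 - 1*(-499) = -121/9 + 499 = 4370/9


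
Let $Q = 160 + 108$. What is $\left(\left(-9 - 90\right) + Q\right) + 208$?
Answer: $377$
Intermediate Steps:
$Q = 268$
$\left(\left(-9 - 90\right) + Q\right) + 208 = \left(\left(-9 - 90\right) + 268\right) + 208 = \left(-99 + 268\right) + 208 = 169 + 208 = 377$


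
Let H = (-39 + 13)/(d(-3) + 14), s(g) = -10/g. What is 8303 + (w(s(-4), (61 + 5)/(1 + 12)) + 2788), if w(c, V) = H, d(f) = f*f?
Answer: 255067/23 ≈ 11090.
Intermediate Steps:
d(f) = f²
H = -26/23 (H = (-39 + 13)/((-3)² + 14) = -26/(9 + 14) = -26/23 ≈ -1.1304)
w(c, V) = -26/23
8303 + (w(s(-4), (61 + 5)/(1 + 12)) + 2788) = 8303 + (-26/23 + 2788) = 8303 + 64098/23 = 255067/23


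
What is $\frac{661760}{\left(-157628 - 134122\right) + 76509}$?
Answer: $- \frac{661760}{215241} \approx -3.0745$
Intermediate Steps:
$\frac{661760}{\left(-157628 - 134122\right) + 76509} = \frac{661760}{-291750 + 76509} = \frac{661760}{-215241} = 661760 \left(- \frac{1}{215241}\right) = - \frac{661760}{215241}$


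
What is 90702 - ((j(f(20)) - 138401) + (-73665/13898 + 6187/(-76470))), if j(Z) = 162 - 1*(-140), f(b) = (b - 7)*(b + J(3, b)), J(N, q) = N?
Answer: 60792714914384/265695015 ≈ 2.2881e+5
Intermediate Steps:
f(b) = (-7 + b)*(3 + b) (f(b) = (b - 7)*(b + 3) = (-7 + b)*(3 + b))
j(Z) = 302 (j(Z) = 162 + 140 = 302)
90702 - ((j(f(20)) - 138401) + (-73665/13898 + 6187/(-76470))) = 90702 - ((302 - 138401) + (-73665/13898 + 6187/(-76470))) = 90702 - (-138099 + (-73665*1/13898 + 6187*(-1/76470))) = 90702 - (-138099 + (-73665/13898 - 6187/76470)) = 90702 - (-138099 - 1429787369/265695015) = 90702 - 1*(-36693645663854/265695015) = 90702 + 36693645663854/265695015 = 60792714914384/265695015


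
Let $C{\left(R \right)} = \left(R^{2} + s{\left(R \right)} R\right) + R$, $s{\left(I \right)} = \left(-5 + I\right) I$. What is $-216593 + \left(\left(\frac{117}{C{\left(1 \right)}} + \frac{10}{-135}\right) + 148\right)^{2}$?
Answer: $- \frac{608265947}{2916} \approx -2.086 \cdot 10^{5}$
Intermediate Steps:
$s{\left(I \right)} = I \left(-5 + I\right)$
$C{\left(R \right)} = R + R^{2} + R^{2} \left(-5 + R\right)$ ($C{\left(R \right)} = \left(R^{2} + R \left(-5 + R\right) R\right) + R = \left(R^{2} + R^{2} \left(-5 + R\right)\right) + R = R + R^{2} + R^{2} \left(-5 + R\right)$)
$-216593 + \left(\left(\frac{117}{C{\left(1 \right)}} + \frac{10}{-135}\right) + 148\right)^{2} = -216593 + \left(\left(\frac{117}{1 \left(1 + 1 + 1 \left(-5 + 1\right)\right)} + \frac{10}{-135}\right) + 148\right)^{2} = -216593 + \left(\left(\frac{117}{1 \left(1 + 1 + 1 \left(-4\right)\right)} + 10 \left(- \frac{1}{135}\right)\right) + 148\right)^{2} = -216593 + \left(\left(\frac{117}{1 \left(1 + 1 - 4\right)} - \frac{2}{27}\right) + 148\right)^{2} = -216593 + \left(\left(\frac{117}{1 \left(-2\right)} - \frac{2}{27}\right) + 148\right)^{2} = -216593 + \left(\left(\frac{117}{-2} - \frac{2}{27}\right) + 148\right)^{2} = -216593 + \left(\left(117 \left(- \frac{1}{2}\right) - \frac{2}{27}\right) + 148\right)^{2} = -216593 + \left(\left(- \frac{117}{2} - \frac{2}{27}\right) + 148\right)^{2} = -216593 + \left(- \frac{3163}{54} + 148\right)^{2} = -216593 + \left(\frac{4829}{54}\right)^{2} = -216593 + \frac{23319241}{2916} = - \frac{608265947}{2916}$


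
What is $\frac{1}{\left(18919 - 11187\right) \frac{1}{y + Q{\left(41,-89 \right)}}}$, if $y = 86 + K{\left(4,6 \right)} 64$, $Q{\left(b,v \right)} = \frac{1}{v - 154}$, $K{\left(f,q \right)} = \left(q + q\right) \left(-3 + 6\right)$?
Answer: $\frac{580769}{1878876} \approx 0.3091$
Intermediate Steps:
$K{\left(f,q \right)} = 6 q$ ($K{\left(f,q \right)} = 2 q 3 = 6 q$)
$Q{\left(b,v \right)} = \frac{1}{-154 + v}$
$y = 2390$ ($y = 86 + 6 \cdot 6 \cdot 64 = 86 + 36 \cdot 64 = 86 + 2304 = 2390$)
$\frac{1}{\left(18919 - 11187\right) \frac{1}{y + Q{\left(41,-89 \right)}}} = \frac{1}{\left(18919 - 11187\right) \frac{1}{2390 + \frac{1}{-154 - 89}}} = \frac{1}{7732 \frac{1}{2390 + \frac{1}{-243}}} = \frac{1}{7732 \frac{1}{2390 - \frac{1}{243}}} = \frac{1}{7732 \frac{1}{\frac{580769}{243}}} = \frac{1}{7732 \cdot \frac{243}{580769}} = \frac{1}{\frac{1878876}{580769}} = \frac{580769}{1878876}$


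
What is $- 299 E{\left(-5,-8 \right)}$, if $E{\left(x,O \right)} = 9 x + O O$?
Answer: $-5681$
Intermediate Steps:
$E{\left(x,O \right)} = O^{2} + 9 x$ ($E{\left(x,O \right)} = 9 x + O^{2} = O^{2} + 9 x$)
$- 299 E{\left(-5,-8 \right)} = - 299 \left(\left(-8\right)^{2} + 9 \left(-5\right)\right) = - 299 \left(64 - 45\right) = \left(-299\right) 19 = -5681$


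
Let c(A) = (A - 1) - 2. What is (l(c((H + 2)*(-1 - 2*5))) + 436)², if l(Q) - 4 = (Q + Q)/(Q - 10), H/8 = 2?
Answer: 8694070564/44521 ≈ 1.9528e+5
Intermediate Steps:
H = 16 (H = 8*2 = 16)
c(A) = -3 + A (c(A) = (-1 + A) - 2 = -3 + A)
l(Q) = 4 + 2*Q/(-10 + Q) (l(Q) = 4 + (Q + Q)/(Q - 10) = 4 + (2*Q)/(-10 + Q) = 4 + 2*Q/(-10 + Q))
(l(c((H + 2)*(-1 - 2*5))) + 436)² = (2*(-20 + 3*(-3 + (16 + 2)*(-1 - 2*5)))/(-10 + (-3 + (16 + 2)*(-1 - 2*5))) + 436)² = (2*(-20 + 3*(-3 + 18*(-1 - 10)))/(-10 + (-3 + 18*(-1 - 10))) + 436)² = (2*(-20 + 3*(-3 + 18*(-11)))/(-10 + (-3 + 18*(-11))) + 436)² = (2*(-20 + 3*(-3 - 198))/(-10 + (-3 - 198)) + 436)² = (2*(-20 + 3*(-201))/(-10 - 201) + 436)² = (2*(-20 - 603)/(-211) + 436)² = (2*(-1/211)*(-623) + 436)² = (1246/211 + 436)² = (93242/211)² = 8694070564/44521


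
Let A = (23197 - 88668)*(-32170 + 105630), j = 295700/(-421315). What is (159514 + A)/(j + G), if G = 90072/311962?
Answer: 31605605570774181219/2714923936 ≈ 1.1641e+10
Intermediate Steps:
j = -59140/84263 (j = 295700*(-1/421315) = -59140/84263 ≈ -0.70185)
G = 45036/155981 (G = 90072*(1/311962) = 45036/155981 ≈ 0.28873)
A = -4809499660 (A = -65471*73460 = -4809499660)
(159514 + A)/(j + G) = (159514 - 4809499660)/(-59140/84263 + 45036/155981) = -4809340146/(-5429847872/13143427003) = -4809340146*(-13143427003/5429847872) = 31605605570774181219/2714923936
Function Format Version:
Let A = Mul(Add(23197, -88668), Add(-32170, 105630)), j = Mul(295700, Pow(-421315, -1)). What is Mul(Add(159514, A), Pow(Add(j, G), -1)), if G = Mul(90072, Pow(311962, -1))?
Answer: Rational(31605605570774181219, 2714923936) ≈ 1.1641e+10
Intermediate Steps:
j = Rational(-59140, 84263) (j = Mul(295700, Rational(-1, 421315)) = Rational(-59140, 84263) ≈ -0.70185)
G = Rational(45036, 155981) (G = Mul(90072, Rational(1, 311962)) = Rational(45036, 155981) ≈ 0.28873)
A = -4809499660 (A = Mul(-65471, 73460) = -4809499660)
Mul(Add(159514, A), Pow(Add(j, G), -1)) = Mul(Add(159514, -4809499660), Pow(Add(Rational(-59140, 84263), Rational(45036, 155981)), -1)) = Mul(-4809340146, Pow(Rational(-5429847872, 13143427003), -1)) = Mul(-4809340146, Rational(-13143427003, 5429847872)) = Rational(31605605570774181219, 2714923936)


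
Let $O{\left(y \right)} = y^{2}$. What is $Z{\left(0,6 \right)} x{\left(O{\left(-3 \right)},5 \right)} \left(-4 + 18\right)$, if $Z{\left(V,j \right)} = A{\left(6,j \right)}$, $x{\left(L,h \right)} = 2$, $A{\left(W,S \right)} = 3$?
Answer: $84$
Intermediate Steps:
$Z{\left(V,j \right)} = 3$
$Z{\left(0,6 \right)} x{\left(O{\left(-3 \right)},5 \right)} \left(-4 + 18\right) = 3 \cdot 2 \left(-4 + 18\right) = 6 \cdot 14 = 84$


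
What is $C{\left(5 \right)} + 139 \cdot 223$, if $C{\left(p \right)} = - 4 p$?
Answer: $30977$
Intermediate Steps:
$C{\left(5 \right)} + 139 \cdot 223 = \left(-4\right) 5 + 139 \cdot 223 = -20 + 30997 = 30977$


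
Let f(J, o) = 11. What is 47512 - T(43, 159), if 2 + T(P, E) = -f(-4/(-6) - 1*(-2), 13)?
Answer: 47525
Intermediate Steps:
T(P, E) = -13 (T(P, E) = -2 - 1*11 = -2 - 11 = -13)
47512 - T(43, 159) = 47512 - 1*(-13) = 47512 + 13 = 47525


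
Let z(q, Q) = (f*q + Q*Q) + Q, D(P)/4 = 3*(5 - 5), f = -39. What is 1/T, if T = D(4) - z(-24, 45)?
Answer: -1/3006 ≈ -0.00033267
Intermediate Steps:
D(P) = 0 (D(P) = 4*(3*(5 - 5)) = 4*(3*0) = 4*0 = 0)
z(q, Q) = Q + Q² - 39*q (z(q, Q) = (-39*q + Q*Q) + Q = (-39*q + Q²) + Q = (Q² - 39*q) + Q = Q + Q² - 39*q)
T = -3006 (T = 0 - (45 + 45² - 39*(-24)) = 0 - (45 + 2025 + 936) = 0 - 1*3006 = 0 - 3006 = -3006)
1/T = 1/(-3006) = -1/3006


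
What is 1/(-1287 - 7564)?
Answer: -1/8851 ≈ -0.00011298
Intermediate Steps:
1/(-1287 - 7564) = 1/(-8851) = -1/8851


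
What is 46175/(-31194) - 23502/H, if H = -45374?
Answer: -681011531/707698278 ≈ -0.96229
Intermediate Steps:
46175/(-31194) - 23502/H = 46175/(-31194) - 23502/(-45374) = 46175*(-1/31194) - 23502*(-1/45374) = -46175/31194 + 11751/22687 = -681011531/707698278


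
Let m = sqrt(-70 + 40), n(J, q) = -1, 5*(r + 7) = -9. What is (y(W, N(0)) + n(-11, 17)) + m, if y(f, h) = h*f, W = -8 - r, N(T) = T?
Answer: -1 + I*sqrt(30) ≈ -1.0 + 5.4772*I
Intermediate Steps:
r = -44/5 (r = -7 + (1/5)*(-9) = -7 - 9/5 = -44/5 ≈ -8.8000)
m = I*sqrt(30) (m = sqrt(-30) = I*sqrt(30) ≈ 5.4772*I)
W = 4/5 (W = -8 - 1*(-44/5) = -8 + 44/5 = 4/5 ≈ 0.80000)
y(f, h) = f*h
(y(W, N(0)) + n(-11, 17)) + m = ((4/5)*0 - 1) + I*sqrt(30) = (0 - 1) + I*sqrt(30) = -1 + I*sqrt(30)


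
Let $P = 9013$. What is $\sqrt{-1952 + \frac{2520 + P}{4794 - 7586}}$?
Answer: $\frac{i \sqrt{3812138866}}{1396} \approx 44.228 i$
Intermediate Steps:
$\sqrt{-1952 + \frac{2520 + P}{4794 - 7586}} = \sqrt{-1952 + \frac{2520 + 9013}{4794 - 7586}} = \sqrt{-1952 + \frac{11533}{-2792}} = \sqrt{-1952 + 11533 \left(- \frac{1}{2792}\right)} = \sqrt{-1952 - \frac{11533}{2792}} = \sqrt{- \frac{5461517}{2792}} = \frac{i \sqrt{3812138866}}{1396}$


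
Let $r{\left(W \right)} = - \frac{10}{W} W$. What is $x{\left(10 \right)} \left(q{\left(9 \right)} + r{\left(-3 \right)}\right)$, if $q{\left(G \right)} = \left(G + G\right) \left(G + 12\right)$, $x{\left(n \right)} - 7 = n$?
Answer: $6256$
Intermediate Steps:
$x{\left(n \right)} = 7 + n$
$r{\left(W \right)} = -10$
$q{\left(G \right)} = 2 G \left(12 + G\right)$
$x{\left(10 \right)} \left(q{\left(9 \right)} + r{\left(-3 \right)}\right) = \left(7 + 10\right) \left(2 \cdot 9 \left(12 + 9\right) - 10\right) = 17 \left(2 \cdot 9 \cdot 21 - 10\right) = 17 \left(378 - 10\right) = 17 \cdot 368 = 6256$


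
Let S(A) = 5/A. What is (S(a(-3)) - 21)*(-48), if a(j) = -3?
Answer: 1088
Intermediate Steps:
(S(a(-3)) - 21)*(-48) = (5/(-3) - 21)*(-48) = (5*(-⅓) - 21)*(-48) = (-5/3 - 21)*(-48) = -68/3*(-48) = 1088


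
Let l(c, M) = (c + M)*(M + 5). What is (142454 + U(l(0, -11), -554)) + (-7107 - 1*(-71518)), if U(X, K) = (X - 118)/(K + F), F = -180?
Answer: 75919481/367 ≈ 2.0687e+5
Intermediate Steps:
l(c, M) = (5 + M)*(M + c) (l(c, M) = (M + c)*(5 + M) = (5 + M)*(M + c))
U(X, K) = (-118 + X)/(-180 + K) (U(X, K) = (X - 118)/(K - 180) = (-118 + X)/(-180 + K))
(142454 + U(l(0, -11), -554)) + (-7107 - 1*(-71518)) = (142454 + (-118 + ((-11)**2 + 5*(-11) + 5*0 - 11*0))/(-180 - 554)) + (-7107 - 1*(-71518)) = (142454 + (-118 + (121 - 55 + 0 + 0))/(-734)) + (-7107 + 71518) = (142454 - (-118 + 66)/734) + 64411 = (142454 - 1/734*(-52)) + 64411 = (142454 + 26/367) + 64411 = 52280644/367 + 64411 = 75919481/367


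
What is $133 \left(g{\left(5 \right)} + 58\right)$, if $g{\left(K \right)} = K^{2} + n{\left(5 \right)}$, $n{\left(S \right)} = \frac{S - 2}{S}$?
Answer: $\frac{55594}{5} \approx 11119.0$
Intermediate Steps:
$n{\left(S \right)} = \frac{-2 + S}{S}$ ($n{\left(S \right)} = \frac{S - 2}{S} = \frac{-2 + S}{S}$)
$g{\left(K \right)} = \frac{3}{5} + K^{2}$ ($g{\left(K \right)} = K^{2} + \frac{-2 + 5}{5} = K^{2} + \frac{1}{5} \cdot 3 = K^{2} + \frac{3}{5} = \frac{3}{5} + K^{2}$)
$133 \left(g{\left(5 \right)} + 58\right) = 133 \left(\left(\frac{3}{5} + 5^{2}\right) + 58\right) = 133 \left(\left(\frac{3}{5} + 25\right) + 58\right) = 133 \left(\frac{128}{5} + 58\right) = 133 \cdot \frac{418}{5} = \frac{55594}{5}$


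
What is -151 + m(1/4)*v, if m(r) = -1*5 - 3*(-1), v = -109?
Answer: 67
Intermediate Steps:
m(r) = -2 (m(r) = -5 + 3 = -2)
-151 + m(1/4)*v = -151 - 2*(-109) = -151 + 218 = 67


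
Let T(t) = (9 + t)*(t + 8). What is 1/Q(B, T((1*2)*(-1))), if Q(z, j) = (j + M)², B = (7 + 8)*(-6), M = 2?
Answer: 1/1936 ≈ 0.00051653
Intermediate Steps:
T(t) = (8 + t)*(9 + t) (T(t) = (9 + t)*(8 + t) = (8 + t)*(9 + t))
B = -90 (B = 15*(-6) = -90)
Q(z, j) = (2 + j)² (Q(z, j) = (j + 2)² = (2 + j)²)
1/Q(B, T((1*2)*(-1))) = 1/((2 + (72 + ((1*2)*(-1))² + 17*((1*2)*(-1))))²) = 1/((2 + (72 + (2*(-1))² + 17*(2*(-1))))²) = 1/((2 + (72 + (-2)² + 17*(-2)))²) = 1/((2 + (72 + 4 - 34))²) = 1/((2 + 42)²) = 1/(44²) = 1/1936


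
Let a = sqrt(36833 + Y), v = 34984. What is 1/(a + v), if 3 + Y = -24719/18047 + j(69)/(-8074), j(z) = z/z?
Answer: 5097570346352/178328034642642881 - sqrt(781939392553223019786)/178328034642642881 ≈ 2.8429e-5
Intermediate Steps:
j(z) = 1
Y = -636733687/145711478 (Y = -3 + (-24719/18047 + 1/(-8074)) = -3 + (-24719*1/18047 + 1*(-1/8074)) = -3 + (-24719/18047 - 1/8074) = -3 - 199599253/145711478 = -636733687/145711478 ≈ -4.3698)
a = sqrt(781939392553223019786)/145711478 (a = sqrt(36833 - 636733687/145711478) = sqrt(5366354135487/145711478) = sqrt(781939392553223019786)/145711478 ≈ 191.91)
1/(a + v) = 1/(sqrt(781939392553223019786)/145711478 + 34984) = 1/(34984 + sqrt(781939392553223019786)/145711478)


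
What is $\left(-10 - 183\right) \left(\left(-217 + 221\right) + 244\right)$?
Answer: $-47864$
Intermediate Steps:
$\left(-10 - 183\right) \left(\left(-217 + 221\right) + 244\right) = - 193 \left(4 + 244\right) = \left(-193\right) 248 = -47864$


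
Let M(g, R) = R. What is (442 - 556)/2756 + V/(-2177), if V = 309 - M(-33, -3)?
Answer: -554025/2999906 ≈ -0.18468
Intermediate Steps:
V = 312 (V = 309 - 1*(-3) = 309 + 3 = 312)
(442 - 556)/2756 + V/(-2177) = (442 - 556)/2756 + 312/(-2177) = -114*1/2756 + 312*(-1/2177) = -57/1378 - 312/2177 = -554025/2999906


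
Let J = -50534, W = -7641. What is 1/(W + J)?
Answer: -1/58175 ≈ -1.7190e-5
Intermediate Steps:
1/(W + J) = 1/(-7641 - 50534) = 1/(-58175) = -1/58175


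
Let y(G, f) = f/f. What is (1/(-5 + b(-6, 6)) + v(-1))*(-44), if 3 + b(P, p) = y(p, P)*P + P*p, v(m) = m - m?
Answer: 22/25 ≈ 0.88000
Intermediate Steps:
y(G, f) = 1
v(m) = 0
b(P, p) = -3 + P + P*p (b(P, p) = -3 + (1*P + P*p) = -3 + (P + P*p) = -3 + P + P*p)
(1/(-5 + b(-6, 6)) + v(-1))*(-44) = (1/(-5 + (-3 - 6 - 6*6)) + 0)*(-44) = (1/(-5 + (-3 - 6 - 36)) + 0)*(-44) = (1/(-5 - 45) + 0)*(-44) = (1/(-50) + 0)*(-44) = (-1/50 + 0)*(-44) = -1/50*(-44) = 22/25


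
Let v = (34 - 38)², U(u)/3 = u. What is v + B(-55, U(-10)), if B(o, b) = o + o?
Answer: -94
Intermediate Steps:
U(u) = 3*u
B(o, b) = 2*o
v = 16 (v = (-4)² = 16)
v + B(-55, U(-10)) = 16 + 2*(-55) = 16 - 110 = -94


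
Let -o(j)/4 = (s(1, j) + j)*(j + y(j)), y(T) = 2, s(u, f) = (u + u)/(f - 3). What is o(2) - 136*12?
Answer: -1632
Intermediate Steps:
s(u, f) = 2*u/(-3 + f) (s(u, f) = (2*u)/(-3 + f) = 2*u/(-3 + f))
o(j) = -4*(2 + j)*(j + 2/(-3 + j)) (o(j) = -4*(2*1/(-3 + j) + j)*(j + 2) = -4*(2/(-3 + j) + j)*(2 + j) = -4*(j + 2/(-3 + j))*(2 + j) = -4*(2 + j)*(j + 2/(-3 + j)))
o(2) - 136*12 = 4*(-4 + 2² - 1*2³ + 4*2)/(-3 + 2) - 136*12 = 4*(-4 + 4 - 1*8 + 8)/(-1) - 1632 = 4*(-1)*(-4 + 4 - 8 + 8) - 1632 = 4*(-1)*0 - 1632 = 0 - 1632 = -1632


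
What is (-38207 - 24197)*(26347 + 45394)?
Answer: -4476925364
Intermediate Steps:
(-38207 - 24197)*(26347 + 45394) = -62404*71741 = -4476925364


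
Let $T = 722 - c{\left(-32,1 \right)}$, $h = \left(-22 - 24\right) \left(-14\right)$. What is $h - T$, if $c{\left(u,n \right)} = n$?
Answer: $-77$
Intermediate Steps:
$h = 644$ ($h = \left(-46\right) \left(-14\right) = 644$)
$T = 721$ ($T = 722 - 1 = 721$)
$h - T = 644 - 721 = -77$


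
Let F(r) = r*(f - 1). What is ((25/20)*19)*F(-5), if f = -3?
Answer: 475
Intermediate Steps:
F(r) = -4*r (F(r) = r*(-3 - 1) = r*(-4) = -4*r)
((25/20)*19)*F(-5) = ((25/20)*19)*(-4*(-5)) = ((25*(1/20))*19)*20 = ((5/4)*19)*20 = (95/4)*20 = 475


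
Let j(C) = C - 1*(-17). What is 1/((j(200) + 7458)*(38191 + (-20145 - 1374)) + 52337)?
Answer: 1/128009937 ≈ 7.8119e-9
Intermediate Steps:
j(C) = 17 + C (j(C) = C + 17 = 17 + C)
1/((j(200) + 7458)*(38191 + (-20145 - 1374)) + 52337) = 1/(((17 + 200) + 7458)*(38191 + (-20145 - 1374)) + 52337) = 1/((217 + 7458)*(38191 - 21519) + 52337) = 1/(7675*16672 + 52337) = 1/(127957600 + 52337) = 1/128009937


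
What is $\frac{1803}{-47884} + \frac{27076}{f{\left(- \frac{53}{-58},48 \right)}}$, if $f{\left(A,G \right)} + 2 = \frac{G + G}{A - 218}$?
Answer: $- \frac{2720729565999}{245405500} \approx -11087.0$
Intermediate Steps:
$f{\left(A,G \right)} = -2 + \frac{2 G}{-218 + A}$ ($f{\left(A,G \right)} = -2 + \frac{G + G}{A - 218} = -2 + \frac{2 G}{-218 + A}$)
$\frac{1803}{-47884} + \frac{27076}{f{\left(- \frac{53}{-58},48 \right)}} = \frac{1803}{-47884} + \frac{27076}{2 \frac{1}{-218 - \frac{53}{-58}} \left(218 + 48 - - \frac{53}{-58}\right)} = 1803 \left(- \frac{1}{47884}\right) + \frac{27076}{2 \frac{1}{-218 - - \frac{53}{58}} \left(218 + 48 - \left(-53\right) \left(- \frac{1}{58}\right)\right)} = - \frac{1803}{47884} + \frac{27076}{2 \frac{1}{-218 + \frac{53}{58}} \left(218 + 48 - \frac{53}{58}\right)} = - \frac{1803}{47884} + \frac{27076}{2 \frac{1}{- \frac{12591}{58}} \left(218 + 48 - \frac{53}{58}\right)} = - \frac{1803}{47884} + \frac{27076}{2 \left(- \frac{58}{12591}\right) \frac{15375}{58}} = - \frac{1803}{47884} + \frac{27076}{- \frac{10250}{4197}} = - \frac{1803}{47884} + 27076 \left(- \frac{4197}{10250}\right) = - \frac{1803}{47884} - \frac{56818986}{5125} = - \frac{2720729565999}{245405500}$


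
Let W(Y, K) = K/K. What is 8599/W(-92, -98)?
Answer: 8599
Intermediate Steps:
W(Y, K) = 1
8599/W(-92, -98) = 8599/1 = 8599*1 = 8599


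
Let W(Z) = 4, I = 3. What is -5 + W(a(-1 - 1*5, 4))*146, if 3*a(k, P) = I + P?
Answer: 579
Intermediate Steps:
a(k, P) = 1 + P/3 (a(k, P) = (3 + P)/3 = 1 + P/3)
-5 + W(a(-1 - 1*5, 4))*146 = -5 + 4*146 = -5 + 584 = 579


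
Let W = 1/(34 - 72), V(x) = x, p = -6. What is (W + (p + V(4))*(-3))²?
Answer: 51529/1444 ≈ 35.685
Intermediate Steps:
W = -1/38 (W = 1/(-38) = -1/38 ≈ -0.026316)
(W + (p + V(4))*(-3))² = (-1/38 + (-6 + 4)*(-3))² = (-1/38 - 2*(-3))² = (-1/38 + 6)² = (227/38)² = 51529/1444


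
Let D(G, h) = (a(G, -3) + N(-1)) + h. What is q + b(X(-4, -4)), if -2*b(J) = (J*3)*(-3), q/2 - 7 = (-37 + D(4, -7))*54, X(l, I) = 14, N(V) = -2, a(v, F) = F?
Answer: -5215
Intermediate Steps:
D(G, h) = -5 + h (D(G, h) = (-3 - 2) + h = -5 + h)
q = -5278 (q = 14 + 2*((-37 + (-5 - 7))*54) = 14 + 2*((-37 - 12)*54) = 14 + 2*(-49*54) = 14 + 2*(-2646) = 14 - 5292 = -5278)
b(J) = 9*J/2 (b(J) = -J*3*(-3)/2 = -3*J*(-3)/2 = -(-9)*J/2 = 9*J/2)
q + b(X(-4, -4)) = -5278 + (9/2)*14 = -5278 + 63 = -5215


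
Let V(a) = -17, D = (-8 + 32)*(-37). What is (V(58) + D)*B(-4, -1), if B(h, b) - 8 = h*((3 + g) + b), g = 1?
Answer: 3620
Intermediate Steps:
D = -888 (D = 24*(-37) = -888)
B(h, b) = 8 + h*(4 + b) (B(h, b) = 8 + h*((3 + 1) + b) = 8 + h*(4 + b))
(V(58) + D)*B(-4, -1) = (-17 - 888)*(8 + 4*(-4) - 1*(-4)) = -905*(8 - 16 + 4) = -905*(-4) = 3620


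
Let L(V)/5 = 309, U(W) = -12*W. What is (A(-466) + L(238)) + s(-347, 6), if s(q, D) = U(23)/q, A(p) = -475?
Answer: 371566/347 ≈ 1070.8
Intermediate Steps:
L(V) = 1545 (L(V) = 5*309 = 1545)
s(q, D) = -276/q (s(q, D) = (-12*23)/q = -276/q)
(A(-466) + L(238)) + s(-347, 6) = (-475 + 1545) - 276/(-347) = 1070 - 276*(-1/347) = 1070 + 276/347 = 371566/347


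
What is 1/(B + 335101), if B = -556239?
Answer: -1/221138 ≈ -4.5221e-6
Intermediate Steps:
1/(B + 335101) = 1/(-556239 + 335101) = 1/(-221138) = -1/221138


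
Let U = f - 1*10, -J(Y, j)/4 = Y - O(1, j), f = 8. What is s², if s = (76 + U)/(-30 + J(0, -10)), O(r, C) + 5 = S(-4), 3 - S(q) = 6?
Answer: 1369/961 ≈ 1.4246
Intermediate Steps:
S(q) = -3 (S(q) = 3 - 1*6 = 3 - 6 = -3)
O(r, C) = -8 (O(r, C) = -5 - 3 = -8)
J(Y, j) = -32 - 4*Y (J(Y, j) = -4*(Y - 1*(-8)) = -4*(Y + 8) = -4*(8 + Y) = -32 - 4*Y)
U = -2 (U = 8 - 1*10 = 8 - 10 = -2)
s = -37/31 (s = (76 - 2)/(-30 + (-32 - 4*0)) = 74/(-30 + (-32 + 0)) = 74/(-30 - 32) = 74/(-62) = 74*(-1/62) = -37/31 ≈ -1.1935)
s² = (-37/31)² = 1369/961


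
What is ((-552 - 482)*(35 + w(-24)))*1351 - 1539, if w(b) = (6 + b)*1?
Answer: -23749417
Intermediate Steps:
w(b) = 6 + b
((-552 - 482)*(35 + w(-24)))*1351 - 1539 = ((-552 - 482)*(35 + (6 - 24)))*1351 - 1539 = -1034*(35 - 18)*1351 - 1539 = -1034*17*1351 - 1539 = -17578*1351 - 1539 = -23747878 - 1539 = -23749417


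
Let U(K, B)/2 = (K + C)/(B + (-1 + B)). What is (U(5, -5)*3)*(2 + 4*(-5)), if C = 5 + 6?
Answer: 1728/11 ≈ 157.09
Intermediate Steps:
C = 11
U(K, B) = 2*(11 + K)/(-1 + 2*B) (U(K, B) = 2*((K + 11)/(B + (-1 + B))) = 2*((11 + K)/(-1 + 2*B)) = 2*(11 + K)/(-1 + 2*B))
(U(5, -5)*3)*(2 + 4*(-5)) = ((2*(11 + 5)/(-1 + 2*(-5)))*3)*(2 + 4*(-5)) = ((2*16/(-1 - 10))*3)*(2 - 20) = ((2*16/(-11))*3)*(-18) = ((2*(-1/11)*16)*3)*(-18) = -32/11*3*(-18) = -96/11*(-18) = 1728/11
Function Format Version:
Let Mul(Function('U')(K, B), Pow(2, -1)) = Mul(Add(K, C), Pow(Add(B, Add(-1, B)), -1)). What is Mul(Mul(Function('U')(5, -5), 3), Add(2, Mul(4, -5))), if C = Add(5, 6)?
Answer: Rational(1728, 11) ≈ 157.09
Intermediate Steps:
C = 11
Function('U')(K, B) = Mul(2, Pow(Add(-1, Mul(2, B)), -1), Add(11, K)) (Function('U')(K, B) = Mul(2, Mul(Add(K, 11), Pow(Add(B, Add(-1, B)), -1))) = Mul(2, Mul(Add(11, K), Pow(Add(-1, Mul(2, B)), -1))) = Mul(2, Mul(Pow(Add(-1, Mul(2, B)), -1), Add(11, K))) = Mul(2, Pow(Add(-1, Mul(2, B)), -1), Add(11, K)))
Mul(Mul(Function('U')(5, -5), 3), Add(2, Mul(4, -5))) = Mul(Mul(Mul(2, Pow(Add(-1, Mul(2, -5)), -1), Add(11, 5)), 3), Add(2, Mul(4, -5))) = Mul(Mul(Mul(2, Pow(Add(-1, -10), -1), 16), 3), Add(2, -20)) = Mul(Mul(Mul(2, Pow(-11, -1), 16), 3), -18) = Mul(Mul(Mul(2, Rational(-1, 11), 16), 3), -18) = Mul(Mul(Rational(-32, 11), 3), -18) = Mul(Rational(-96, 11), -18) = Rational(1728, 11)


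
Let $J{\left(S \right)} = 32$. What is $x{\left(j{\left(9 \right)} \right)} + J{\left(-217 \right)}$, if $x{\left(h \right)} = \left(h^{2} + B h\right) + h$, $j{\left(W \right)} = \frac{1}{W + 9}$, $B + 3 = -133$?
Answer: $\frac{7939}{324} \approx 24.503$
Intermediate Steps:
$B = -136$ ($B = -3 - 133 = -136$)
$j{\left(W \right)} = \frac{1}{9 + W}$
$x{\left(h \right)} = h^{2} - 135 h$ ($x{\left(h \right)} = \left(h^{2} - 136 h\right) + h = h^{2} - 135 h$)
$x{\left(j{\left(9 \right)} \right)} + J{\left(-217 \right)} = \frac{-135 + \frac{1}{9 + 9}}{9 + 9} + 32 = \frac{-135 + \frac{1}{18}}{18} + 32 = \frac{1}{18} \left(- \frac{2429}{18}\right) + 32 = - \frac{2429}{324} + 32 = \frac{7939}{324}$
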